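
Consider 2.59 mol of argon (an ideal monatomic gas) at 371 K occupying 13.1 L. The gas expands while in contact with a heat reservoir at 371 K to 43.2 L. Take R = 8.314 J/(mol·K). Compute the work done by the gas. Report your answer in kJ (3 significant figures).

Isothermal: W = nRT ln(V₂/V₁).
W = (2.59)(8.314)(371) × ln(43.2/13.1)
  = 7989 × 1.193
W_by_gas = 9533 J.

W ≈ 9.53 kJ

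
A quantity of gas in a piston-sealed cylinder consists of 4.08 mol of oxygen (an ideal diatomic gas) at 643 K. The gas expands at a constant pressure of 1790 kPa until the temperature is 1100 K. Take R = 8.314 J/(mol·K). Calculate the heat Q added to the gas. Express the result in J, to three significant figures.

Isobaric: W = nRΔT = (4.08)(8.314)(457) = 15502 J.
ΔU = nCᵥΔT with Cᵥ = 5R/2: ΔU = (4.08)(20.79)(457) = 38755 J.
Q = ΔU + W = 38755 + 15502 = 54257 J.

Q ≈ 54300 J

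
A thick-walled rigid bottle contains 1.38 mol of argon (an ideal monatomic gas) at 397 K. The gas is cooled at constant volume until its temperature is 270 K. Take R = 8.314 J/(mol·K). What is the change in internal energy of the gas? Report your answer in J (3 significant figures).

ΔU ≈ -2190 J

Constant volume ⇒ W = 0, so Q = ΔU = nCᵥΔT with Cᵥ = 3R/2 = 12.47 J/(mol·K).
ΔU = (1.38)(12.47)(270 − 397) = -2186 J.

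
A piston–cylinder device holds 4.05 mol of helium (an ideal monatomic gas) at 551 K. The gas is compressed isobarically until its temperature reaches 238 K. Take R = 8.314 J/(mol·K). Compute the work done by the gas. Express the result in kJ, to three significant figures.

W ≈ -10.5 kJ

Isobaric: W = P ΔV = nR ΔT.
W = (4.05)(8.314)(238 − 551) = -10539 J.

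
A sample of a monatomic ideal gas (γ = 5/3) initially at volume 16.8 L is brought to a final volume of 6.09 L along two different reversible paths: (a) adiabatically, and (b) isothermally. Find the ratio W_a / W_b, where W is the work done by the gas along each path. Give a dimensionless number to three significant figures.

Path (a) adiabatic: W = P₁V₁(1 − (V₁/V₂)^(γ−1))/(γ−1) → W_a/(P₁V₁) = -1.45.
Path (b) isothermal: W = P₁V₁ ln(V₂/V₁) → W_b/(P₁V₁) = -1.015.
W_a / W_b = -1.45 / -1.015 = 1.429.

W_a / W_b ≈ 1.43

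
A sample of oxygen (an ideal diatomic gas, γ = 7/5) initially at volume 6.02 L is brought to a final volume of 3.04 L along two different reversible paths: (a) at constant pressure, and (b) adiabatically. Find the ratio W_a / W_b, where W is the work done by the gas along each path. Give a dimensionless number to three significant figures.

Path (a) isobaric: W = P₁(V₂ − V₁) → W_a/(P₁V₁) = -0.495.
Path (b) adiabatic: W = P₁V₁(1 − (V₁/V₂)^(γ−1))/(γ−1) → W_b/(P₁V₁) = -0.7857.
W_a / W_b = -0.495 / -0.7857 = 0.63.

W_a / W_b ≈ 0.630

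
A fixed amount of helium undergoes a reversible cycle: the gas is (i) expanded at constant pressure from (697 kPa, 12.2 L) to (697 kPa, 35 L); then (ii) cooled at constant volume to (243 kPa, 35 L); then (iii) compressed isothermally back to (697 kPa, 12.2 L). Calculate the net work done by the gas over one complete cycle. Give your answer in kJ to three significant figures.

Leg (i): W = PΔV = (697)(35 − 12.2) = 15892 J.
Leg (ii): W = 0.
Leg (iii): W = PᵢVᵢ ln(V_f/Vᵢ) = (8505) ln(12.2/35) = -8964 J.
W_net = 15892 − 8964 = 6928 J.

W_net ≈ 6.93 kJ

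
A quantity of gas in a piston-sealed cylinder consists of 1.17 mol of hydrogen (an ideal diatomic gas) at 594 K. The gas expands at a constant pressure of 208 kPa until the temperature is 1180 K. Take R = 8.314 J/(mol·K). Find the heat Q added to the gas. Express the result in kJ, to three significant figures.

Q ≈ 20.0 kJ

Isobaric: W = nRΔT = (1.17)(8.314)(586) = 5700 J.
ΔU = nCᵥΔT with Cᵥ = 5R/2: ΔU = (1.17)(20.79)(586) = 14251 J.
Q = ΔU + W = 14251 + 5700 = 19951 J.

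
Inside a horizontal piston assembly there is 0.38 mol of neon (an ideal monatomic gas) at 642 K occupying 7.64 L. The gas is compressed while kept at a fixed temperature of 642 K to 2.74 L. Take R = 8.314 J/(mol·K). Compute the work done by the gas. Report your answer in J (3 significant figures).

Isothermal: W = nRT ln(V₂/V₁).
W = (0.38)(8.314)(642) × ln(2.74/7.64)
  = 2028 × -1.025
W_by_gas = -2080 J.

W ≈ -2080 J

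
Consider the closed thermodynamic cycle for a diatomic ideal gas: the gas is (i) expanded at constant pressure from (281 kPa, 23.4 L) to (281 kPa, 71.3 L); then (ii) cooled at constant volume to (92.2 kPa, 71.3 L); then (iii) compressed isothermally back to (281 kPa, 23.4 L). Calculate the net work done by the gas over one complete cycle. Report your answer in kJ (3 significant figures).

W_net ≈ 6.14 kJ

Leg (i): W = PΔV = (281)(71.3 − 23.4) = 13460 J.
Leg (ii): W = 0.
Leg (iii): W = PᵢVᵢ ln(V_f/Vᵢ) = (6574) ln(23.4/71.3) = -7324 J.
W_net = 13460 − 7324 = 6136 J.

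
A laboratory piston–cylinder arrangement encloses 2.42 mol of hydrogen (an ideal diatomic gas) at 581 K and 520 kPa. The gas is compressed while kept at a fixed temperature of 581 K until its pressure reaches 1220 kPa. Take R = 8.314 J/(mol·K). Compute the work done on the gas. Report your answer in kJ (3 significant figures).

W ≈ 9.97 kJ

Isothermal process: W = nRT ln(V₂/V₁) = nRT ln(P₁/P₂).
W = (2.42)(8.314)(581) × ln(520/1220)
  = 11690 × ln(0.4262) = 11690 × -0.8528
W_by_gas = -9969 J; work on gas = −W_by = 9969 J.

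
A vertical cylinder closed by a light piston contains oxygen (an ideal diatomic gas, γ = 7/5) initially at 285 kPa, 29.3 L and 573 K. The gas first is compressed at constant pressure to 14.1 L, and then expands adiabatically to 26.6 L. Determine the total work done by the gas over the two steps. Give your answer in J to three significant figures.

W_total ≈ -2080 J

Step 1 (isobaric): W = PΔV = (285 kPa)(14.1 − 29.3 L) = -4332 J.
After step 1: P = 285 kPa, V = 14.1 L, T = 275.7 K.
Step 2 (adiabatic): W = (P₁V₁ − P₂V₂)/(γ−1) = (4018 − 3117)/0.4 = 2253 J.
W_total = -4332 + 2253 = -2079 J.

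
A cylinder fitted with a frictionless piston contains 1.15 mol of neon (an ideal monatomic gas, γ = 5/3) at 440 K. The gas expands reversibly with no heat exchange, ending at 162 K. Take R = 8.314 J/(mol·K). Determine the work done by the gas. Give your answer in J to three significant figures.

W ≈ 3990 J

Adiabatic ⇒ Q = 0, so W_by = −ΔU = nCᵥ(T₁ − T₂).
Cᵥ = 3R/2 = 12.47 J/(mol·K).
W = (1.15)(12.47)(440 − 162) = 3987 J.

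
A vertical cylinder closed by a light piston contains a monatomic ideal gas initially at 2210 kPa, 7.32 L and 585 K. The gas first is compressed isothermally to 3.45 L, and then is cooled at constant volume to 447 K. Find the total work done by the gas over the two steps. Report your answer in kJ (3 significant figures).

W_total ≈ -12.2 kJ

Step 1 (isothermal): W = P₁V₁ ln(V₂/V₁) = (16177) ln(3.45/7.32) = -12169 J.
Step 2 (isochoric): W = 0 (constant volume).
W_total = -12169 + 0 = -12169 J.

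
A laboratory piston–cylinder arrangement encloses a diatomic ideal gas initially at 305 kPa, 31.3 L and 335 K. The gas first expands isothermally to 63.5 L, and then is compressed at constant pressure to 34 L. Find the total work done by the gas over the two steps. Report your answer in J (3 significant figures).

Step 1 (isothermal): W = P₁V₁ ln(V₂/V₁) = (9546) ln(63.5/31.3) = 6753 J.
After step 1: P = 150.3 kPa, V = 63.5 L, T = 335 K.
Step 2 (isobaric): W = PΔV = (150.3 kPa)(34 − 63.5 L) = -4435 J.
W_total = 6753 − 4435 = 2318 J.

W_total ≈ 2320 J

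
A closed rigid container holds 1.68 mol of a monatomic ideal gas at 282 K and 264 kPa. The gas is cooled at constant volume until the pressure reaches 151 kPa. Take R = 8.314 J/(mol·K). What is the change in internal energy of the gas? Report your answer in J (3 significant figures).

Constant volume ⇒ W = 0, so Q = ΔU = nCᵥΔT with Cᵥ = 3R/2 = 12.47 J/(mol·K).
At constant V, T₂/T₁ = P₂/P₁ ⇒ ΔT = T₁(P₂/P₁ − 1) = 282·(151/264 − 1) = -120.7 K.
ΔU = (1.68)(12.47)(-120.7) = -2529 J.

ΔU ≈ -2530 J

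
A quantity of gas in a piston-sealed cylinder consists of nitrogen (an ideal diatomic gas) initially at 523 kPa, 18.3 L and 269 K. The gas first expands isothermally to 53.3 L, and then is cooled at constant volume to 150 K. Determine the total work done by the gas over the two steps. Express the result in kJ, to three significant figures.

Step 1 (isothermal): W = P₁V₁ ln(V₂/V₁) = (9571) ln(53.3/18.3) = 10232 J.
Step 2 (isochoric): W = 0 (constant volume).
W_total = 10232 + 0 = 10232 J.

W_total ≈ 10.2 kJ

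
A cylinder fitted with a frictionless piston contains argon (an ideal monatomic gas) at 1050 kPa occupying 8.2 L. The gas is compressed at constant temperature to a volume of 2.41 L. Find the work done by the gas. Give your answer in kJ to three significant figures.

Isothermal: W = nRT ln(V₂/V₁) = P₁V₁ ln(V₂/V₁).
P₁V₁ = (1050 kPa)(8.2 L) = 8610 J.
W = 8610 × ln(2.41/8.2) = 8610 × -1.225
W_by_gas = -10543 J.

W ≈ -10.5 kJ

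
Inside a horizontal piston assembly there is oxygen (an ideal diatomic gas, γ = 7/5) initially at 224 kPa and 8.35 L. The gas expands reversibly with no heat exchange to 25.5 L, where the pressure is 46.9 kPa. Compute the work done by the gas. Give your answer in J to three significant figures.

Adiabatic: W = (P₁V₁ − P₂V₂)/(γ − 1) with γ = 7/5.
P₁V₁ = 1870 J, P₂V₂ = 1196 J.
W = (1870 − 1196) / 0.4 = 1686 J.

W ≈ 1690 J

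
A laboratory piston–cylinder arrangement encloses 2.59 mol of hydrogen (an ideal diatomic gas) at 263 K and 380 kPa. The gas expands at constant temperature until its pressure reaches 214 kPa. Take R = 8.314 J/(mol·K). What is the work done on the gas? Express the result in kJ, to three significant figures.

Isothermal process: W = nRT ln(V₂/V₁) = nRT ln(P₁/P₂).
W = (2.59)(8.314)(263) × ln(380/214)
  = 5663 × ln(1.776) = 5663 × 0.5742
W_by_gas = 3252 J; work on gas = −W_by = -3252 J.

W ≈ -3.25 kJ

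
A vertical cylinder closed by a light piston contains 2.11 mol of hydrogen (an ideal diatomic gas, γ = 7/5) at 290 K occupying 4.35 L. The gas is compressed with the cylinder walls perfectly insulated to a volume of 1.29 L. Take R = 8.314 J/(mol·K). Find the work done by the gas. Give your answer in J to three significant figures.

W ≈ -7960 J

Adiabatic: TV^(γ−1) = const with γ = 7/5.
T₂ = T₁ (V₁/V₂)^(γ−1) = 290 × (4.35/1.29)^0.4 = 290 × 1.626 = 471.6 K.
W_by = nCᵥ(T₁ − T₂) = (2.11)(20.79)(290 − 471.6) = -7964 J.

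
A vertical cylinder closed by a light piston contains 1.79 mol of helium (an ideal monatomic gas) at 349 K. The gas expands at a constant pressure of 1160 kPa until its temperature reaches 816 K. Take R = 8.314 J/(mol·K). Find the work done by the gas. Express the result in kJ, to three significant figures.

W ≈ 6.95 kJ

Isobaric: W = P ΔV = nR ΔT.
W = (1.79)(8.314)(816 − 349) = 6950 J.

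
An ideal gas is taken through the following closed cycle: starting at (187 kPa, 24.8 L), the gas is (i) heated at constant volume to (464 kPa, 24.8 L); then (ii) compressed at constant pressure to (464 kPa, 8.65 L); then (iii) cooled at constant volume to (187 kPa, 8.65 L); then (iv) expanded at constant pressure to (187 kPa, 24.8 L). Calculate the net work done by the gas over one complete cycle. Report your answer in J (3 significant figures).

Constant-volume legs do no work.
W(ii) = (464)(8.65 − 24.8) = -7494 J; W(iv) = (187)(24.8 − 8.65) = 3020 J.
W_net = -7494 + 3020 = -4474 J (the counter-clockwise enclosed area).

W_net ≈ -4470 J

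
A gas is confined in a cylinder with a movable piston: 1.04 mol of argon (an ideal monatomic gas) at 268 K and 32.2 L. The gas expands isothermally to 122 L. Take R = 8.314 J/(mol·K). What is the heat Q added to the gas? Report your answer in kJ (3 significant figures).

Isothermal ⇒ ΔU = 0, so Q = W = nRT ln(V₂/V₁).
Q = (1.04)(8.314)(268) ln(122/32.2) = 2317 × 1.332 = 3087 J.

Q ≈ 3.09 kJ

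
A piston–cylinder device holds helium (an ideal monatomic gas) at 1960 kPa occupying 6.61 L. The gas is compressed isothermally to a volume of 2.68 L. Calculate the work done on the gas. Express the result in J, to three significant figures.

Isothermal: W = nRT ln(V₂/V₁) = P₁V₁ ln(V₂/V₁).
P₁V₁ = (1960 kPa)(6.61 L) = 12956 J.
W = 12956 × ln(2.68/6.61) = 12956 × -0.9028
W_by_gas = -11696 J; work on gas = −W_by = 11696 J.

W ≈ 11700 J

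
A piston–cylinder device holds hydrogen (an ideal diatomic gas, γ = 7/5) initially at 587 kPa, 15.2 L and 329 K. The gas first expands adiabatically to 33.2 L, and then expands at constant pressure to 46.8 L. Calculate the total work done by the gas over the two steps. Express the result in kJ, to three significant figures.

W_total ≈ 8.66 kJ

Step 1 (adiabatic): W = (P₁V₁ − P₂V₂)/(γ−1) = (8922 − 6528)/0.4 = 5987 J.
After step 1: P = 196.6 kPa, V = 33.2 L, T = 240.7 K.
Step 2 (isobaric): W = PΔV = (196.6 kPa)(46.8 − 33.2 L) = 2674 J.
W_total = 5987 + 2674 = 8661 J.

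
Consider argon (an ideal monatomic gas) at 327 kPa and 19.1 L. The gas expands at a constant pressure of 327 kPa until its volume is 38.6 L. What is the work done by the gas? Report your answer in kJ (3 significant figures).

W ≈ 6.38 kJ

Isobaric: W = P ΔV.
W = (327 kPa)(38.6 − 19.1 L) = (327)(19.5) = 6376 J.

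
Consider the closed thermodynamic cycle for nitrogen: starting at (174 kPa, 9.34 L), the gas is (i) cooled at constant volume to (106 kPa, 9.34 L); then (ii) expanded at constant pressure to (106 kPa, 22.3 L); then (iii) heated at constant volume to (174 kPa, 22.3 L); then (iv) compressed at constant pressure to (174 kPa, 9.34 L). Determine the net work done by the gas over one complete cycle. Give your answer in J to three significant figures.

Constant-volume legs do no work.
W(ii) = (106)(22.3 − 9.34) = 1374 J; W(iv) = (174)(9.34 − 22.3) = -2255 J.
W_net = 1374 − 2255 = -881.3 J (the counter-clockwise enclosed area).

W_net ≈ -881 J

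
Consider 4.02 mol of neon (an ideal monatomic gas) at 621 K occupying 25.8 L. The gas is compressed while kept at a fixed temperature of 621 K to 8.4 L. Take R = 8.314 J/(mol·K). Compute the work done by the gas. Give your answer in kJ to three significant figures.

Isothermal: W = nRT ln(V₂/V₁).
W = (4.02)(8.314)(621) × ln(8.4/25.8)
  = 20755 × -1.122
W_by_gas = -23290 J.

W ≈ -23.3 kJ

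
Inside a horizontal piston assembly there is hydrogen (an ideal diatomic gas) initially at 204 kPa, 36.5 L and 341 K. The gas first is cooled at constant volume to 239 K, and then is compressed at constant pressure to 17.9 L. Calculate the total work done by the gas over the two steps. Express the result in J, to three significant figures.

Step 1 (isochoric): W = 0 (constant volume).
After step 1: P = 143 kPa (V unchanged).
Step 2 (isobaric): W = PΔV = (143 kPa)(17.9 − 36.5 L) = -2659 J.
W_total = 0 − 2659 = -2659 J.

W_total ≈ -2660 J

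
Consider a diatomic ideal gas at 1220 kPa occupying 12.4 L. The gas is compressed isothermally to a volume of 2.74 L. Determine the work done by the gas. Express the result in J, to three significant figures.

W ≈ -22800 J

Isothermal: W = nRT ln(V₂/V₁) = P₁V₁ ln(V₂/V₁).
P₁V₁ = (1220 kPa)(12.4 L) = 15128 J.
W = 15128 × ln(2.74/12.4) = 15128 × -1.51
W_by_gas = -22839 J.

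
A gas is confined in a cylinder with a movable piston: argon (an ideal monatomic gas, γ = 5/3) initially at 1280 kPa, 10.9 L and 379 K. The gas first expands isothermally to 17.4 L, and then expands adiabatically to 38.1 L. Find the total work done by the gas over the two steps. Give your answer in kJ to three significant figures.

W_total ≈ 15.0 kJ

Step 1 (isothermal): W = P₁V₁ ln(V₂/V₁) = (13952) ln(17.4/10.9) = 6525 J.
After step 1: P = 801.8 kPa, V = 17.4 L, T = 379 K.
Step 2 (adiabatic): W = (P₁V₁ − P₂V₂)/(γ−1) = (13952 − 8274)/0.667 = 8517 J.
W_total = 6525 + 8517 = 15042 J.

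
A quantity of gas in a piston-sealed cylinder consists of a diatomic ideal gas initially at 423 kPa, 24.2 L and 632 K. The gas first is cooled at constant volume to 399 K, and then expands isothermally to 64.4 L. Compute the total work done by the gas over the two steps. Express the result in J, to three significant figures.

Step 1 (isochoric): W = 0 (constant volume).
After step 1: P = 267.1 kPa (V unchanged).
Step 2 (isothermal): W = P₁V₁ ln(V₂/V₁) = (6463) ln(64.4/24.2) = 6325 J.
W_total = 0 + 6325 = 6325 J.

W_total ≈ 6330 J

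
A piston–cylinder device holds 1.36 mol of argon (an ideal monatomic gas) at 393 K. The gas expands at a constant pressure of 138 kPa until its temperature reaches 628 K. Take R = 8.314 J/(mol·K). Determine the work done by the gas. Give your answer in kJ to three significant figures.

W ≈ 2.66 kJ

Isobaric: W = P ΔV = nR ΔT.
W = (1.36)(8.314)(628 − 393) = 2657 J.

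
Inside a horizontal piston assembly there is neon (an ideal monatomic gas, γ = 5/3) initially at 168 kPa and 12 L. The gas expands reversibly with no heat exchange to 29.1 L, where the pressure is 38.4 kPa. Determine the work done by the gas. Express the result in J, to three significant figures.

W ≈ 1350 J

Adiabatic: W = (P₁V₁ − P₂V₂)/(γ − 1) with γ = 5/3.
P₁V₁ = 2016 J, P₂V₂ = 1117 J.
W = (2016 − 1117) / 0.6667 = 1348 J.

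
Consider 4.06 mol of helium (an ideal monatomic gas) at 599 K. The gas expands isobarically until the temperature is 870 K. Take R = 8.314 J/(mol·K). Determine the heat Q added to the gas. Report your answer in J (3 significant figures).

Isobaric: W = nRΔT = (4.06)(8.314)(271) = 9148 J.
ΔU = nCᵥΔT with Cᵥ = 3R/2: ΔU = (4.06)(12.47)(271) = 13721 J.
Q = ΔU + W = 13721 + 9148 = 22869 J.

Q ≈ 22900 J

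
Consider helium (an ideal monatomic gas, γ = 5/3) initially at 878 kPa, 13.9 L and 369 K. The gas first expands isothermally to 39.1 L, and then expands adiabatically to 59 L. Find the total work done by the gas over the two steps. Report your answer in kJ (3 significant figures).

Step 1 (isothermal): W = P₁V₁ ln(V₂/V₁) = (12204) ln(39.1/13.9) = 12622 J.
After step 1: P = 312.1 kPa, V = 39.1 L, T = 369 K.
Step 2 (adiabatic): W = (P₁V₁ − P₂V₂)/(γ−1) = (12204 − 9277)/0.667 = 4391 J.
W_total = 12622 + 4391 = 17013 J.

W_total ≈ 17.0 kJ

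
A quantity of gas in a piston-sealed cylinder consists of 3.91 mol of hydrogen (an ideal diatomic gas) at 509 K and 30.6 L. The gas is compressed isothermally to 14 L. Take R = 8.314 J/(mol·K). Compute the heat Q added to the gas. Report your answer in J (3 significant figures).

Isothermal ⇒ ΔU = 0, so Q = W = nRT ln(V₂/V₁).
Q = (3.91)(8.314)(509) ln(14/30.6) = 16546 × -0.7819 = -12938 J.

Q ≈ -12900 J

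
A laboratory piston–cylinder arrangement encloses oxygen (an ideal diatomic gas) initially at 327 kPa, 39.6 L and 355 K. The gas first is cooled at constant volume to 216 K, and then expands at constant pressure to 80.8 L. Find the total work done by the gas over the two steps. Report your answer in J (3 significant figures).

Step 1 (isochoric): W = 0 (constant volume).
After step 1: P = 199 kPa (V unchanged).
Step 2 (isobaric): W = PΔV = (199 kPa)(80.8 − 39.6 L) = 8197 J.
W_total = 0 + 8197 = 8197 J.

W_total ≈ 8200 J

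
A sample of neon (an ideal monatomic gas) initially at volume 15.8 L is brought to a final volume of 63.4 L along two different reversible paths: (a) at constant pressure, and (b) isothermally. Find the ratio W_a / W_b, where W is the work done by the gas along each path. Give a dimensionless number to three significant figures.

Path (a) isobaric: W = P₁(V₂ − V₁) → W_a/(P₁V₁) = 3.013.
Path (b) isothermal: W = P₁V₁ ln(V₂/V₁) → W_b/(P₁V₁) = 1.389.
W_a / W_b = 3.013 / 1.389 = 2.168.

W_a / W_b ≈ 2.17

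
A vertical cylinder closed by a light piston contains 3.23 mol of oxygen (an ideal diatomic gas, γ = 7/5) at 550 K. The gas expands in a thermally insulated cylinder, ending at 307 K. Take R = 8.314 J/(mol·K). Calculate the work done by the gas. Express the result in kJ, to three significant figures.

W ≈ 16.3 kJ

Adiabatic ⇒ Q = 0, so W_by = −ΔU = nCᵥ(T₁ − T₂).
Cᵥ = 5R/2 = 20.79 J/(mol·K).
W = (3.23)(20.79)(550 − 307) = 16314 J.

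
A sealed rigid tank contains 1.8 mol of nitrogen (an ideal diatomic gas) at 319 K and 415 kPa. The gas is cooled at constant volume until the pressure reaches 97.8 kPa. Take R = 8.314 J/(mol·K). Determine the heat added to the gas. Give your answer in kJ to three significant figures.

Q ≈ -9.12 kJ

Constant volume ⇒ W = 0, so Q = ΔU = nCᵥΔT with Cᵥ = 5R/2 = 20.79 J/(mol·K).
At constant V, T₂/T₁ = P₂/P₁ ⇒ ΔT = T₁(P₂/P₁ − 1) = 319·(97.8/415 − 1) = -243.8 K.
ΔU = (1.8)(20.79)(-243.8) = -9122 J.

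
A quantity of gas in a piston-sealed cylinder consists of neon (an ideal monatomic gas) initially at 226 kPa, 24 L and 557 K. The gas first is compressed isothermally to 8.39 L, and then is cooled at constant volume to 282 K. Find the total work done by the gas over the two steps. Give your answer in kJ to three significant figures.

W_total ≈ -5.70 kJ

Step 1 (isothermal): W = P₁V₁ ln(V₂/V₁) = (5424) ln(8.39/24) = -5701 J.
Step 2 (isochoric): W = 0 (constant volume).
W_total = -5701 + 0 = -5701 J.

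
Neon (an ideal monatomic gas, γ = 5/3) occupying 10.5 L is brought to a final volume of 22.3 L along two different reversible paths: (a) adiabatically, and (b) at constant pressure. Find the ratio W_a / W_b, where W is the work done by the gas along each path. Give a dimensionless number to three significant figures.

W_a / W_b ≈ 0.527

Path (a) adiabatic: W = P₁V₁(1 − (V₁/V₂)^(γ−1))/(γ−1) → W_a/(P₁V₁) = 0.5921.
Path (b) isobaric: W = P₁(V₂ − V₁) → W_b/(P₁V₁) = 1.124.
W_a / W_b = 0.5921 / 1.124 = 0.5269.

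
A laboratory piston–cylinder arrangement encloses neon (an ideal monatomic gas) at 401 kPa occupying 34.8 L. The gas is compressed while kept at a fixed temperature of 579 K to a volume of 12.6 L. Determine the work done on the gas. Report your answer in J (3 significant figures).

W ≈ 14200 J

Isothermal: W = nRT ln(V₂/V₁) = P₁V₁ ln(V₂/V₁).
P₁V₁ = (401 kPa)(34.8 L) = 13955 J.
W = 13955 × ln(12.6/34.8) = 13955 × -1.016
W_by_gas = -14177 J; work on gas = −W_by = 14177 J.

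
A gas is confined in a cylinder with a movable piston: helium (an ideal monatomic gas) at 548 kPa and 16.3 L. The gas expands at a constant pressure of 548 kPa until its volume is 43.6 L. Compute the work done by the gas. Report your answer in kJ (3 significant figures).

W ≈ 15.0 kJ

Isobaric: W = P ΔV.
W = (548 kPa)(43.6 − 16.3 L) = (548)(27.3) = 14960 J.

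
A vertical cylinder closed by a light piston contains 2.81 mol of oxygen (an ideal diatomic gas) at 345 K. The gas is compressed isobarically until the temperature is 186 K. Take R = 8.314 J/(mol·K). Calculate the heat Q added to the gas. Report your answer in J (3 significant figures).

Q ≈ -13000 J

Isobaric: W = nRΔT = (2.81)(8.314)(-159) = -3715 J.
ΔU = nCᵥΔT with Cᵥ = 5R/2: ΔU = (2.81)(20.79)(-159) = -9287 J.
Q = ΔU + W = -9287 − 3715 = -13001 J.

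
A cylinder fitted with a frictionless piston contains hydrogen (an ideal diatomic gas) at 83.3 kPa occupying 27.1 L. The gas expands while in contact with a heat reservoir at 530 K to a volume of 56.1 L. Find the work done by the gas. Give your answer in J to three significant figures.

W ≈ 1640 J

Isothermal: W = nRT ln(V₂/V₁) = P₁V₁ ln(V₂/V₁).
P₁V₁ = (83.3 kPa)(27.1 L) = 2257 J.
W = 2257 × ln(56.1/27.1) = 2257 × 0.7276
W_by_gas = 1643 J.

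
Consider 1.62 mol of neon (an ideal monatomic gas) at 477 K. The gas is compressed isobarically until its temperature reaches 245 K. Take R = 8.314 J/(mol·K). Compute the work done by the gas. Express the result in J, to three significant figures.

Isobaric: W = P ΔV = nR ΔT.
W = (1.62)(8.314)(245 − 477) = -3125 J.

W ≈ -3120 J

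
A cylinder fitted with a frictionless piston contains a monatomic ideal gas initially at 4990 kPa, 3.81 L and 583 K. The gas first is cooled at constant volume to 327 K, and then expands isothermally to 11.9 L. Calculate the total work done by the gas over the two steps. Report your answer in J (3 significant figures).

W_total ≈ 12100 J

Step 1 (isochoric): W = 0 (constant volume).
After step 1: P = 2799 kPa (V unchanged).
Step 2 (isothermal): W = P₁V₁ ln(V₂/V₁) = (10664) ln(11.9/3.81) = 12145 J.
W_total = 0 + 12145 = 12145 J.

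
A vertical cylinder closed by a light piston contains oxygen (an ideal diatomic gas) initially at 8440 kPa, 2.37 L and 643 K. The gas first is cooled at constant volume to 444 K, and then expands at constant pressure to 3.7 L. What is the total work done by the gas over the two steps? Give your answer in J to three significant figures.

W_total ≈ 7750 J

Step 1 (isochoric): W = 0 (constant volume).
After step 1: P = 5828 kPa (V unchanged).
Step 2 (isobaric): W = PΔV = (5828 kPa)(3.7 − 2.37 L) = 7751 J.
W_total = 0 + 7751 = 7751 J.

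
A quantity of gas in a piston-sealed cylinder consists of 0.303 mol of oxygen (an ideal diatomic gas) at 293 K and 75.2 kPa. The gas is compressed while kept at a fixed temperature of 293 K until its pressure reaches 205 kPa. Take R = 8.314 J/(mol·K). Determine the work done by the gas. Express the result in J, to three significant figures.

Isothermal process: W = nRT ln(V₂/V₁) = nRT ln(P₁/P₂).
W = (0.303)(8.314)(293) × ln(75.2/205)
  = 738.1 × ln(0.3668) = 738.1 × -1.003
W_by_gas = -740.2 J.

W ≈ -740 J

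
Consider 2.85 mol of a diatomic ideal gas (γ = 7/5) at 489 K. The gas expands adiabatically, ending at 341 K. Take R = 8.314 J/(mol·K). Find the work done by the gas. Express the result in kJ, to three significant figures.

W ≈ 8.77 kJ

Adiabatic ⇒ Q = 0, so W_by = −ΔU = nCᵥ(T₁ − T₂).
Cᵥ = 5R/2 = 20.79 J/(mol·K).
W = (2.85)(20.79)(489 − 341) = 8767 J.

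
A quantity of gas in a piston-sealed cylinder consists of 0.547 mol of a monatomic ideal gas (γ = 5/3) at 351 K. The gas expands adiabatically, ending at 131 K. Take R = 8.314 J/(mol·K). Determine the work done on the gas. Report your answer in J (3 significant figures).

Adiabatic ⇒ Q = 0, so W_by = −ΔU = nCᵥ(T₁ − T₂).
Cᵥ = 3R/2 = 12.47 J/(mol·K).
W = (0.547)(12.47)(351 − 131) = 1501 J.
Work on gas = −W_by = -1501 J.

W ≈ -1500 J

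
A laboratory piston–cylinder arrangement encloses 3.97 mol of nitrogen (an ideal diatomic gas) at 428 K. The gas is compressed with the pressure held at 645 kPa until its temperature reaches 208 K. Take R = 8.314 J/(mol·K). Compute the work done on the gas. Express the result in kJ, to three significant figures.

W ≈ 7.26 kJ

Isobaric: W = P ΔV = nR ΔT.
W = (3.97)(8.314)(208 − 428) = -7261 J.
Work on gas = −W_by = 7261 J.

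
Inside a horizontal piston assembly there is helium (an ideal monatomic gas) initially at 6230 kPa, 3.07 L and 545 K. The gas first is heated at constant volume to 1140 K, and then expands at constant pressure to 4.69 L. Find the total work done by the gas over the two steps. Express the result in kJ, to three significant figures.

Step 1 (isochoric): W = 0 (constant volume).
After step 1: P = 13032 kPa (V unchanged).
Step 2 (isobaric): W = PΔV = (13032 kPa)(4.69 − 3.07 L) = 21111 J.
W_total = 0 + 21111 = 21111 J.

W_total ≈ 21.1 kJ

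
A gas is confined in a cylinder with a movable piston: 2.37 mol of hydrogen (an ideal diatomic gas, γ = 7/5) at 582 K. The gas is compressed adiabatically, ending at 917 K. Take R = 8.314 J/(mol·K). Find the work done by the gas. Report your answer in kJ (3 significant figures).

W ≈ -16.5 kJ

Adiabatic ⇒ Q = 0, so W_by = −ΔU = nCᵥ(T₁ − T₂).
Cᵥ = 5R/2 = 20.79 J/(mol·K).
W = (2.37)(20.79)(582 − 917) = -16502 J.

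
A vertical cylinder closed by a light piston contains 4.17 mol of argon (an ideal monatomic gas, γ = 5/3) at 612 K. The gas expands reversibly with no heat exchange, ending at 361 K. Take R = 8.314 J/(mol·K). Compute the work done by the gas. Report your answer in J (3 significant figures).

W ≈ 13100 J

Adiabatic ⇒ Q = 0, so W_by = −ΔU = nCᵥ(T₁ − T₂).
Cᵥ = 3R/2 = 12.47 J/(mol·K).
W = (4.17)(12.47)(612 − 361) = 13053 J.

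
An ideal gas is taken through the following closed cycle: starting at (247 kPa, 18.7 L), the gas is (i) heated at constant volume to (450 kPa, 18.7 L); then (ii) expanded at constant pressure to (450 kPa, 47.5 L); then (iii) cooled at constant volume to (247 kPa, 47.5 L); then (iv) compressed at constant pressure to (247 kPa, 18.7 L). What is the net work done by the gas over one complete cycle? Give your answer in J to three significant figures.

Constant-volume legs do no work.
W(ii) = (450)(47.5 − 18.7) = 12960 J; W(iv) = (247)(18.7 − 47.5) = -7114 J.
W_net = 12960 − 7114 = 5846 J (the clockwise enclosed area).

W_net ≈ 5850 J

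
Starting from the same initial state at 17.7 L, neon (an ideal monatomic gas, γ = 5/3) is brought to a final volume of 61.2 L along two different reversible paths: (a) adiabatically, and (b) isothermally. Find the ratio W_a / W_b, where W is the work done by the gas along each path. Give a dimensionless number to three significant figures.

W_a / W_b ≈ 0.680

Path (a) adiabatic: W = P₁V₁(1 − (V₁/V₂)^(γ−1))/(γ−1) → W_a/(P₁V₁) = 0.844.
Path (b) isothermal: W = P₁V₁ ln(V₂/V₁) → W_b/(P₁V₁) = 1.241.
W_a / W_b = 0.844 / 1.241 = 0.6803.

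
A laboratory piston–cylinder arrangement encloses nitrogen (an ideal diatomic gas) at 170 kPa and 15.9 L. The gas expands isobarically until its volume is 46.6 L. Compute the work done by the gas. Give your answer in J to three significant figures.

W ≈ 5220 J

Isobaric: W = P ΔV.
W = (170 kPa)(46.6 − 15.9 L) = (170)(30.7) = 5219 J.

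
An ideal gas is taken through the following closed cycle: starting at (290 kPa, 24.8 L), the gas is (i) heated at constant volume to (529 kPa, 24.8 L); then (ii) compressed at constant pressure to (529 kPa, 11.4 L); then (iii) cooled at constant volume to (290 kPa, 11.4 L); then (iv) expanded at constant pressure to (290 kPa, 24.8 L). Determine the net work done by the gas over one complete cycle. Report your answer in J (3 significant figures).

Constant-volume legs do no work.
W(ii) = (529)(11.4 − 24.8) = -7089 J; W(iv) = (290)(24.8 − 11.4) = 3886 J.
W_net = -7089 + 3886 = -3203 J (the counter-clockwise enclosed area).

W_net ≈ -3200 J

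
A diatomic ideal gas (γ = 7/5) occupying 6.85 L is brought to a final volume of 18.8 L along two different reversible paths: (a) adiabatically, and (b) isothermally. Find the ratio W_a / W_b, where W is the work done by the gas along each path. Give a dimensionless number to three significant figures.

W_a / W_b ≈ 0.823

Path (a) adiabatic: W = P₁V₁(1 − (V₁/V₂)^(γ−1))/(γ−1) → W_a/(P₁V₁) = 0.8306.
Path (b) isothermal: W = P₁V₁ ln(V₂/V₁) → W_b/(P₁V₁) = 1.01.
W_a / W_b = 0.8306 / 1.01 = 0.8227.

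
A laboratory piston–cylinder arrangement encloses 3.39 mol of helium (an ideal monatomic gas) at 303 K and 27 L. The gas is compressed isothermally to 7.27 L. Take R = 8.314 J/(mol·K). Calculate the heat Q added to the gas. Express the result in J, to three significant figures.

Isothermal ⇒ ΔU = 0, so Q = W = nRT ln(V₂/V₁).
Q = (3.39)(8.314)(303) ln(7.27/27) = 8540 × -1.312 = -11205 J.

Q ≈ -11200 J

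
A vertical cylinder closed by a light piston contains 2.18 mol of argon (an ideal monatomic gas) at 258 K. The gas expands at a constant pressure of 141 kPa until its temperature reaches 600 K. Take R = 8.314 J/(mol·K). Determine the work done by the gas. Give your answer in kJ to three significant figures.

W ≈ 6.20 kJ

Isobaric: W = P ΔV = nR ΔT.
W = (2.18)(8.314)(600 − 258) = 6199 J.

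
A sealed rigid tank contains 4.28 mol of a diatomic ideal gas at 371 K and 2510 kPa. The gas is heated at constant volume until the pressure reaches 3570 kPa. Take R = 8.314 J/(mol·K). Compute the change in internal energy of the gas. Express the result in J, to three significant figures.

Constant volume ⇒ W = 0, so Q = ΔU = nCᵥΔT with Cᵥ = 5R/2 = 20.79 J/(mol·K).
At constant V, T₂/T₁ = P₂/P₁ ⇒ ΔT = T₁(P₂/P₁ − 1) = 371·(3570/2510 − 1) = 156.7 K.
ΔU = (4.28)(20.79)(156.7) = 13938 J.

ΔU ≈ 13900 J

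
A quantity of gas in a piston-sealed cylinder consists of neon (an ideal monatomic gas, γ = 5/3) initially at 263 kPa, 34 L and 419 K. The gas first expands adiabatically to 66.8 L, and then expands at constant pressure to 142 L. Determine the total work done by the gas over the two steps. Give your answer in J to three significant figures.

W_total ≈ 11300 J

Step 1 (adiabatic): W = (P₁V₁ − P₂V₂)/(γ−1) = (8942 − 5700)/0.667 = 4862 J.
After step 1: P = 85.33 kPa, V = 66.8 L, T = 267.1 K.
Step 2 (isobaric): W = PΔV = (85.33 kPa)(142 − 66.8 L) = 6417 J.
W_total = 4862 + 6417 = 11280 J.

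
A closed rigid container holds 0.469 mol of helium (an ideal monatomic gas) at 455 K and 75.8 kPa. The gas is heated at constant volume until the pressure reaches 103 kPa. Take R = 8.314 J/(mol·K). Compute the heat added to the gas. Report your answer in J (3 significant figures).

Q ≈ 955 J

Constant volume ⇒ W = 0, so Q = ΔU = nCᵥΔT with Cᵥ = 3R/2 = 12.47 J/(mol·K).
At constant V, T₂/T₁ = P₂/P₁ ⇒ ΔT = T₁(P₂/P₁ − 1) = 455·(103/75.8 − 1) = 163.3 K.
ΔU = (0.469)(12.47)(163.3) = 955 J.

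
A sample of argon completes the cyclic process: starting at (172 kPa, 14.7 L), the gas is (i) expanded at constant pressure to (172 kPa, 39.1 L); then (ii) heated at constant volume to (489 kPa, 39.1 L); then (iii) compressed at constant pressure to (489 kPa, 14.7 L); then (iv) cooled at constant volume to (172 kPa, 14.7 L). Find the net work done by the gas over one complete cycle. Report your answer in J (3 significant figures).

Constant-volume legs do no work.
W(i) = (172)(39.1 − 14.7) = 4197 J; W(iii) = (489)(14.7 − 39.1) = -11932 J.
W_net = 4197 − 11932 = -7735 J (the counter-clockwise enclosed area).

W_net ≈ -7730 J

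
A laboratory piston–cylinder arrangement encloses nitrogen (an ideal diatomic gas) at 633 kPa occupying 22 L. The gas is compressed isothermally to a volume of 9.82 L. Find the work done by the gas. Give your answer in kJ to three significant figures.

Isothermal: W = nRT ln(V₂/V₁) = P₁V₁ ln(V₂/V₁).
P₁V₁ = (633 kPa)(22 L) = 13926 J.
W = 13926 × ln(9.82/22) = 13926 × -0.8066
W_by_gas = -11233 J.

W ≈ -11.2 kJ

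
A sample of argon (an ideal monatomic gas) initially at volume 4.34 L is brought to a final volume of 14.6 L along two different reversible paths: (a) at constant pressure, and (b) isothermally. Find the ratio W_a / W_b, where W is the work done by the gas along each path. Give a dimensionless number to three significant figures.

Path (a) isobaric: W = P₁(V₂ − V₁) → W_a/(P₁V₁) = 2.364.
Path (b) isothermal: W = P₁V₁ ln(V₂/V₁) → W_b/(P₁V₁) = 1.213.
W_a / W_b = 2.364 / 1.213 = 1.949.

W_a / W_b ≈ 1.95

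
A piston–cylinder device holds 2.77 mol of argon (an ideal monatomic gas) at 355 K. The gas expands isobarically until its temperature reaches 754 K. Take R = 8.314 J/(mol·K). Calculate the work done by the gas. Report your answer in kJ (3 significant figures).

Isobaric: W = P ΔV = nR ΔT.
W = (2.77)(8.314)(754 − 355) = 9189 J.

W ≈ 9.19 kJ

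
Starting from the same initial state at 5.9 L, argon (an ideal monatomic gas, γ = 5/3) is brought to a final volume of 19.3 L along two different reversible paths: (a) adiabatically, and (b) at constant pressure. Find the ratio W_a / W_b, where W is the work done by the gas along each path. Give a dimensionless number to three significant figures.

W_a / W_b ≈ 0.361

Path (a) adiabatic: W = P₁V₁(1 − (V₁/V₂)^(γ−1))/(γ−1) → W_a/(P₁V₁) = 0.8193.
Path (b) isobaric: W = P₁(V₂ − V₁) → W_b/(P₁V₁) = 2.271.
W_a / W_b = 0.8193 / 2.271 = 0.3607.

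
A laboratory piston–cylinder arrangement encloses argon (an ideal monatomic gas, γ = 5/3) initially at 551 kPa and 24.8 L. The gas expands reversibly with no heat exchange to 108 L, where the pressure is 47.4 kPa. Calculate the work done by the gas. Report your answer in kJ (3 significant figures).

Adiabatic: W = (P₁V₁ − P₂V₂)/(γ − 1) with γ = 5/3.
P₁V₁ = 13665 J, P₂V₂ = 5119 J.
W = (13665 − 5119) / 0.6667 = 12818 J.

W ≈ 12.8 kJ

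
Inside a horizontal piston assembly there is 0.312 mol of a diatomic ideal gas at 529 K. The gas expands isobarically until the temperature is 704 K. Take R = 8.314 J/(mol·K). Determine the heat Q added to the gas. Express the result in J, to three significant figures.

Q ≈ 1590 J

Isobaric: W = nRΔT = (0.312)(8.314)(175) = 453.9 J.
ΔU = nCᵥΔT with Cᵥ = 5R/2: ΔU = (0.312)(20.79)(175) = 1135 J.
Q = ΔU + W = 1135 + 453.9 = 1589 J.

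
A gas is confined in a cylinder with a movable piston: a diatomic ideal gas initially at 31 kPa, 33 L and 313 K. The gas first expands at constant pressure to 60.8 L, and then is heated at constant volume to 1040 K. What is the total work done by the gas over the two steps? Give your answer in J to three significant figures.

Step 1 (isobaric): W = PΔV = (31 kPa)(60.8 − 33 L) = 861.8 J.
Step 2 (isochoric): W = 0 (constant volume).
W_total = 861.8 + 0 = 861.8 J.

W_total ≈ 862 J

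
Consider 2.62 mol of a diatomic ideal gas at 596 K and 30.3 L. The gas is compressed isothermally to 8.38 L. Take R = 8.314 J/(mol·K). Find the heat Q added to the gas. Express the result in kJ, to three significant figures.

Q ≈ -16.7 kJ

Isothermal ⇒ ΔU = 0, so Q = W = nRT ln(V₂/V₁).
Q = (2.62)(8.314)(596) ln(8.38/30.3) = 12982 × -1.285 = -16686 J.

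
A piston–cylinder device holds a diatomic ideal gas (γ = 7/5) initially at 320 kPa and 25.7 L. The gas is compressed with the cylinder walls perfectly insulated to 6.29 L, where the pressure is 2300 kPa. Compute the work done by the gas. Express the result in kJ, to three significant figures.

W ≈ -15.6 kJ

Adiabatic: W = (P₁V₁ − P₂V₂)/(γ − 1) with γ = 7/5.
P₁V₁ = 8224 J, P₂V₂ = 14467 J.
W = (8224 − 14467) / 0.4 = -15608 J.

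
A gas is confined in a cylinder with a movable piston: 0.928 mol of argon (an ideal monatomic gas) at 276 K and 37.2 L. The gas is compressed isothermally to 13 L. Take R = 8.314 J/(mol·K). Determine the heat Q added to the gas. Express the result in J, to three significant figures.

Q ≈ -2240 J

Isothermal ⇒ ΔU = 0, so Q = W = nRT ln(V₂/V₁).
Q = (0.928)(8.314)(276) ln(13/37.2) = 2129 × -1.051 = -2239 J.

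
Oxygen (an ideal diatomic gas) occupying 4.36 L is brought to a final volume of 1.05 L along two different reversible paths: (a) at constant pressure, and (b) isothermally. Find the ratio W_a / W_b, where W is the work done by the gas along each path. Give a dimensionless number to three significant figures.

Path (a) isobaric: W = P₁(V₂ − V₁) → W_a/(P₁V₁) = -0.7592.
Path (b) isothermal: W = P₁V₁ ln(V₂/V₁) → W_b/(P₁V₁) = -1.424.
W_a / W_b = -0.7592 / -1.424 = 0.5332.

W_a / W_b ≈ 0.533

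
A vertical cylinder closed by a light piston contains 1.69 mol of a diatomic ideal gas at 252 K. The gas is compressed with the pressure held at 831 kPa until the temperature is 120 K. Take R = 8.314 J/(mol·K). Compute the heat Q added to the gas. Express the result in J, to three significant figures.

Isobaric: W = nRΔT = (1.69)(8.314)(-132) = -1855 J.
ΔU = nCᵥΔT with Cᵥ = 5R/2: ΔU = (1.69)(20.79)(-132) = -4637 J.
Q = ΔU + W = -4637 − 1855 = -6491 J.

Q ≈ -6490 J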